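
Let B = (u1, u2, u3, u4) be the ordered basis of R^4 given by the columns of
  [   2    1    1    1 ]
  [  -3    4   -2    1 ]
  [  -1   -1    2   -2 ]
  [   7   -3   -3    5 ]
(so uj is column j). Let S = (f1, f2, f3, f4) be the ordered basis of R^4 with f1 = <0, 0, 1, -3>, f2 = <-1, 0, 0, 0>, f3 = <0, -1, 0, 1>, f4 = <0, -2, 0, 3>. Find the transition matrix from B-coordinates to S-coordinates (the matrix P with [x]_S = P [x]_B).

Column j of P is [uj]_S, since P maps B-coordinates to S-coordinates.
Expressing u1 in S: u1 = -f1 - 2f2 + f3 + f4, so column 1 of P is <-1, -2, 1, 1>.
Doing the same for each uj gives P = [[-1, -1, 2, -2], [-2, -1, -1, -1], [1, 0, 0, -1], [1, -2, 1, 0]].

[[-1, -1, 2, -2], [-2, -1, -1, -1], [1, 0, 0, -1], [1, -2, 1, 0]]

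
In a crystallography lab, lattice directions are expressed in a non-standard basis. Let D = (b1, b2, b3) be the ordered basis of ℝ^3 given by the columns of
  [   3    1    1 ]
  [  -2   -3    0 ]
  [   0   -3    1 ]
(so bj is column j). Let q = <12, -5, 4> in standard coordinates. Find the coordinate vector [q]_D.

<4, -1, 1>

[q]_D is the unique c with M c = q, where M has columns b1, ..., b3.
Row-reducing the augmented matrix [M | q] gives c = (4, -1, 1).
Check: 4b1 - b2 + b3 = <12, -5, 4>.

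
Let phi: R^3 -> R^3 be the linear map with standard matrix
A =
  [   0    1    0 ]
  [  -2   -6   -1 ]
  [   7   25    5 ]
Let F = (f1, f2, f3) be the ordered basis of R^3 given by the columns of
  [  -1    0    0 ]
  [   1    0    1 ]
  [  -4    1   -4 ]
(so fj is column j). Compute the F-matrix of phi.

[[-1, 0, -1], [-2, 1, -3], [1, -1, -1]]

With P the matrix whose columns are f1, ..., f3, [phi]_F = P^(-1) A P.
Column by column: phi(f1) = A f1 = (1, 0, -2); its F-coordinates (-1, -2, 1) give column 1.
Continuing for each basis vector yields [phi]_F = [[-1, 0, -1], [-2, 1, -3], [1, -1, -1]].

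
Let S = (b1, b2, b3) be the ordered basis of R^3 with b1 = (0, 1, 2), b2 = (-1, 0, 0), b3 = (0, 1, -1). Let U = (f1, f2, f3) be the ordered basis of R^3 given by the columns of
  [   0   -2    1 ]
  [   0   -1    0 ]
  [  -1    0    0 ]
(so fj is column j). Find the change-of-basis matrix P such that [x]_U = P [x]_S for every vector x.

[[-2, 0, 1], [-1, 0, -1], [-2, -1, -2]]

Column j of P is [bj]_U, since P maps S-coordinates to U-coordinates.
Expressing b1 in U: b1 = -2f1 - f2 - 2f3, so column 1 of P is (-2, -1, -2).
Doing the same for each bj gives P = [[-2, 0, 1], [-1, 0, -1], [-2, -1, -2]].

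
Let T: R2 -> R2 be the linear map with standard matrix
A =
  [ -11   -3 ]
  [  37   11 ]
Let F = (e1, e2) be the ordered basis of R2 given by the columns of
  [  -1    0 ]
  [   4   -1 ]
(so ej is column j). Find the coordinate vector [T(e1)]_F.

(1, -3)

Column 1 of [T]_F is the F-coordinate vector of T(e1).
In standard coordinates T(e1) = A e1 = (-1, 7).
Converting to F: (-1, 7) = e1 - 3e2, so the coordinate vector is (1, -3).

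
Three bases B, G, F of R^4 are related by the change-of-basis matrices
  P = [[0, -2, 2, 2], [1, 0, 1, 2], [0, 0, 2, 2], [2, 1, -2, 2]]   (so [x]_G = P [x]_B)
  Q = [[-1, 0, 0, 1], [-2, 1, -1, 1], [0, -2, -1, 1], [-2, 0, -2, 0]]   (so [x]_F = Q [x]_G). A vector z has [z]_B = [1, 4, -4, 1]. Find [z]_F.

Apply P to get G-coordinates [-14, -1, -6, 16], then Q to get F-coordinates.
The result is [z]_F = [30, 49, 24, 40].

[30, 49, 24, 40]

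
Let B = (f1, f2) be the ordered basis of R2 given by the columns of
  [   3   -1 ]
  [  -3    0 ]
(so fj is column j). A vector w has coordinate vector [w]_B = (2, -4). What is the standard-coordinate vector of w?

w = M [w]_B, where M has columns f1, f2.
Carrying out the matrix-vector product, w = (10, -6).

(10, -6)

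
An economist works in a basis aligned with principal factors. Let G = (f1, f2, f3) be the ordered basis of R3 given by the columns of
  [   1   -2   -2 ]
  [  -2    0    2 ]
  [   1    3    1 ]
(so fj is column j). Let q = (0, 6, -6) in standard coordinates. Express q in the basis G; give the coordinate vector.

We seek scalars with c_1 f1 + ... + c_3 f3 = q; equivalently solve M c = q where the columns of M are f1, ..., f3.
Gaussian elimination on [M | q] yields c = (0, -3, 3).
Check: 0·f1 - 3f2 + 3f3 = (0, 6, -6).

(0, -3, 3)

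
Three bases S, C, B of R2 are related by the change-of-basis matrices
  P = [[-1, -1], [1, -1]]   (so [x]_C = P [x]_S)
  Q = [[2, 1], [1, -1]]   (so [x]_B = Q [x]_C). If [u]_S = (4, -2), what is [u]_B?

Composing the changes, [u]_B = Q P [u]_S.
Q P = [[-1, -3], [-2, 0]]; applying this to (4, -2) gives (2, -8).

(2, -8)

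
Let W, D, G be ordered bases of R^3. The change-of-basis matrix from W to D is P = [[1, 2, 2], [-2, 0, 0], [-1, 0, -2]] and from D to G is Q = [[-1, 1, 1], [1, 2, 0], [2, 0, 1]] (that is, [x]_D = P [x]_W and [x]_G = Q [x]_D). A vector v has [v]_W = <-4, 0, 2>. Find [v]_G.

First [v]_D = P [v]_W = <0, 8, 0>.
Then [v]_G = Q [v]_D = <8, 16, 0>.

<8, 16, 0>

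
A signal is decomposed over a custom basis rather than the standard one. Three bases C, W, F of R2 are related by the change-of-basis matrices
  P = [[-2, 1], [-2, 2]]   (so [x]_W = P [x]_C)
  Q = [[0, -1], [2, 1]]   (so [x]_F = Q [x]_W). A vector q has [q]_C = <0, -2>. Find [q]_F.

<4, -8>

Apply P to get W-coordinates <-2, -4>, then Q to get F-coordinates.
The result is [q]_F = <4, -8>.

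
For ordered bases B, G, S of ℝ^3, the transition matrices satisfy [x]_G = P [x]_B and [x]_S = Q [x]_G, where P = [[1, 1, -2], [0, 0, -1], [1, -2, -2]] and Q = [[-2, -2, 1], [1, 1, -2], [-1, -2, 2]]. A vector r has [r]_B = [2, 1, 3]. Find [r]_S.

Composing the changes, [r]_S = Q P [r]_B.
Q P = [[-1, -4, 4], [-1, 5, 1], [1, -5, 0]]; applying this to [2, 1, 3] gives [6, 6, -3].

[6, 6, -3]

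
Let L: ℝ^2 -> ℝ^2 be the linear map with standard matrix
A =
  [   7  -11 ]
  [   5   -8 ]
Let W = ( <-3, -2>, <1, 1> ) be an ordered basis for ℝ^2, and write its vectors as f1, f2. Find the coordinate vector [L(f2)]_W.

<1, -1>

Column 2 of [L]_W is the W-coordinate vector of L(f2).
In standard coordinates L(f2) = A f2 = <-4, -3>.
Converting to W: <-4, -3> = f1 - f2, so the coordinate vector is <1, -1>.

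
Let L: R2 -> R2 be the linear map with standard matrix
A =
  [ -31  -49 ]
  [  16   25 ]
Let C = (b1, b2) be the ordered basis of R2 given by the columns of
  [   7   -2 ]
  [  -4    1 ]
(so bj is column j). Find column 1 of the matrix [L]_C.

(-3, 0)

Column 1 of [L]_C is the C-coordinate vector of L(b1).
In standard coordinates L(b1) = A b1 = (-21, 12).
Converting to C: (-21, 12) = -3b1 + 0·b2, so the coordinate vector is (-3, 0).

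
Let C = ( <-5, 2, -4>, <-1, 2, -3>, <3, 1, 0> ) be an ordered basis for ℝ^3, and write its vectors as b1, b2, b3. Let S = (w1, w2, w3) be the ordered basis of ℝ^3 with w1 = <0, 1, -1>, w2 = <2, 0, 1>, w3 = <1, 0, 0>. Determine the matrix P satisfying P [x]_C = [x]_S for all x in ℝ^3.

Let M have columns bj and N have columns wj. Then for every x, N [x]_S = x = M [x]_C, so P = N^(-1) M.
Since det N = 1, N^(-1) has integer entries; multiplying gives P = [[2, 2, 1], [-2, -1, 1], [-1, 1, 1]].

[[2, 2, 1], [-2, -1, 1], [-1, 1, 1]]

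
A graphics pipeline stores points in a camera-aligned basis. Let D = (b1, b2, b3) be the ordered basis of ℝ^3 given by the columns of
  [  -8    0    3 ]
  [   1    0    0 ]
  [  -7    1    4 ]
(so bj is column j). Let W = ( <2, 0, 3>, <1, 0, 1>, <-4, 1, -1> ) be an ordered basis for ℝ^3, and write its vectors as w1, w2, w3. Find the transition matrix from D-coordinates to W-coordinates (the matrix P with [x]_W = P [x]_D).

[[-2, 1, 1], [0, -2, 1], [1, 0, 0]]

Column j of P is [bj]_W, since P maps D-coordinates to W-coordinates.
Expressing b1 in W: b1 = -2w1 + 0·w2 + w3, so column 1 of P is <-2, 0, 1>.
Doing the same for each bj gives P = [[-2, 1, 1], [0, -2, 1], [1, 0, 0]].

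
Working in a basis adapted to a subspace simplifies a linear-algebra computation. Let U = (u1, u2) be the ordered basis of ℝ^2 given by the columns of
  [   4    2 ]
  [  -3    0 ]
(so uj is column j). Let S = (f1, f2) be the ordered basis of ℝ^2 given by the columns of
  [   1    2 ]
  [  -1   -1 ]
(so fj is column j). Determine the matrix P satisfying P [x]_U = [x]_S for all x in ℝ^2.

Column j of P is [uj]_S, since P maps U-coordinates to S-coordinates.
Expressing u1 in S: u1 = 2f1 + f2, so column 1 of P is (2, 1).
Doing the same for each uj gives P = [[2, -2], [1, 2]].

[[2, -2], [1, 2]]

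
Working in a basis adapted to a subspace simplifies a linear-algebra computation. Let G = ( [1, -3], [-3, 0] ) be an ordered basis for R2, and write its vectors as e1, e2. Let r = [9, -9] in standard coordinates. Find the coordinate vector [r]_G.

We seek scalars with c_1 e1 + c_2 e2 = r; equivalently solve M c = r where the columns of M are e1, e2.
System: c_1 - 3c_2 = 9, -3c_1 + 0c_2 = -9; solving gives c_1 = 3, c_2 = -2.
Check: 3e1 - 2e2 = [9, -9].

[3, -2]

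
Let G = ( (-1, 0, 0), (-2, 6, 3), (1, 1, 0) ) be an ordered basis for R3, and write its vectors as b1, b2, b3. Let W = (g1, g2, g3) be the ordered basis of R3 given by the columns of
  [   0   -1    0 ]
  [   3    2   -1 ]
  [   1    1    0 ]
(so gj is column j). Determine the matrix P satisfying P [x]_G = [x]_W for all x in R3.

[[-1, 1, 1], [1, 2, -1], [-1, 1, 0]]

Let M have columns bj and N have columns gj. Then for every x, N [x]_W = x = M [x]_G, so P = N^(-1) M.
Since det N = 1, N^(-1) has integer entries; multiplying gives P = [[-1, 1, 1], [1, 2, -1], [-1, 1, 0]].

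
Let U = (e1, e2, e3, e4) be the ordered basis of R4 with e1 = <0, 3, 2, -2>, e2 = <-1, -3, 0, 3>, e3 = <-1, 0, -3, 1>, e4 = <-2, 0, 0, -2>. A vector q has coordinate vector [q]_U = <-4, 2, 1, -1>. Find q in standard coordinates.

By definition q = -4e1 + 2e2 + e3 - e4.
Summing componentwise gives <-1, -18, -11, 17>.

<-1, -18, -11, 17>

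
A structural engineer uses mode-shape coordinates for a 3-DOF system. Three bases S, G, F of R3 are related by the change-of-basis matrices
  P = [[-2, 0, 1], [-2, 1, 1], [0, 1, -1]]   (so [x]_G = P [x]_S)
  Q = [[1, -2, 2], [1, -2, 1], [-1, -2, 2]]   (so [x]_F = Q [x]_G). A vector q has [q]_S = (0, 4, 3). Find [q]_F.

(-9, -10, -15)

First [q]_G = P [q]_S = (3, 7, 1).
Then [q]_F = Q [q]_G = (-9, -10, -15).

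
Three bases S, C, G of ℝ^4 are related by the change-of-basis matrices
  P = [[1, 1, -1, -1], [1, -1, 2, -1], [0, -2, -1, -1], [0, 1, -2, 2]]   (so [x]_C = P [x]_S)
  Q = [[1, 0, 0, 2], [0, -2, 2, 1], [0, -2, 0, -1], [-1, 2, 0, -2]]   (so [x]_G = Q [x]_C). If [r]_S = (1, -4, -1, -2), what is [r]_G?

(-12, 6, -4, 22)

Apply P to get C-coordinates (0, 5, 11, -6), then Q to get G-coordinates.
The result is [r]_G = (-12, 6, -4, 22).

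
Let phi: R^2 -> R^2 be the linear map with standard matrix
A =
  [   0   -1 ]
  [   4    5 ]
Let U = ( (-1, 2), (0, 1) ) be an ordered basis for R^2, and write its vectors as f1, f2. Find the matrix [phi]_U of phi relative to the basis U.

[[2, 1], [2, 3]]

The j-th column of [phi]_U is [phi(fj)]_U.
phi(f1) = A f1 = (-2, 6) = 2f1 + 2f2, so column 1 is (2, 2).
Repeating for f2 and assembling the columns gives [[2, 1], [2, 3]].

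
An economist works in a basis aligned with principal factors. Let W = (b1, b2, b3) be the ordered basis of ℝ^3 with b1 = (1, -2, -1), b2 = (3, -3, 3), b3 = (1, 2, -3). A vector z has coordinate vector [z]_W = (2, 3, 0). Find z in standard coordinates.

z = M [z]_W, where M has columns b1, ..., b3.
Carrying out the matrix-vector product, z = (11, -13, 7).

(11, -13, 7)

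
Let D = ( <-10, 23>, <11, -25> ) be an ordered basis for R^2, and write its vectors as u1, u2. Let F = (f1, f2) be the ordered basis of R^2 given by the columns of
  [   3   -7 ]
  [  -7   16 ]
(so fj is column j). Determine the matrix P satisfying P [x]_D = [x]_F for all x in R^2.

Column j of P is [uj]_F, since P maps D-coordinates to F-coordinates.
Expressing u1 in F: u1 = -f1 + f2, so column 1 of P is <-1, 1>.
Doing the same for each uj gives P = [[-1, -1], [1, -2]].

[[-1, -1], [1, -2]]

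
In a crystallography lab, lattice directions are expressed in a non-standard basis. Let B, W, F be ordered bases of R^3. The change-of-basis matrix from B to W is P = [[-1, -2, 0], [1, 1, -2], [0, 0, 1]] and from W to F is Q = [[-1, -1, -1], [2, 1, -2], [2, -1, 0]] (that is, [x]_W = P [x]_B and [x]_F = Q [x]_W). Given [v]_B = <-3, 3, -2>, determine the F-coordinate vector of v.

<1, 2, -10>

First [v]_W = P [v]_B = <-3, 4, -2>.
Then [v]_F = Q [v]_W = <1, 2, -10>.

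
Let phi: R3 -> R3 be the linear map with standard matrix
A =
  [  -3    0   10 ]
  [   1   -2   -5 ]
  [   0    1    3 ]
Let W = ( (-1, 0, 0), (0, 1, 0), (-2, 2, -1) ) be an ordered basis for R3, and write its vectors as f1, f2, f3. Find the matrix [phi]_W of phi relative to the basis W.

[[-3, 2, 2], [-1, 0, -3], [0, -1, 1]]

With P the matrix whose columns are f1, ..., f3, [phi]_W = P^(-1) A P.
Column by column: phi(f1) = A f1 = (3, -1, 0); its W-coordinates (-3, -1, 0) give column 1.
Continuing for each basis vector yields [phi]_W = [[-3, 2, 2], [-1, 0, -3], [0, -1, 1]].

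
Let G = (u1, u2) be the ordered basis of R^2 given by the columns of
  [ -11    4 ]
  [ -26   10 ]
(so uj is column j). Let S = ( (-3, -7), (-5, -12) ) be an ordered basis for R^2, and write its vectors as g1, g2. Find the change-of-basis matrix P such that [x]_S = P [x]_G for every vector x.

Take x = uj: its G-coordinates are the j-th standard unit vector, so P e_j — column j of P — equals [uj]_S.
u1 = 2g1 + g2, giving column 1 = (2, 1); repeating for each j gives P = [[2, 2], [1, -2]].

[[2, 2], [1, -2]]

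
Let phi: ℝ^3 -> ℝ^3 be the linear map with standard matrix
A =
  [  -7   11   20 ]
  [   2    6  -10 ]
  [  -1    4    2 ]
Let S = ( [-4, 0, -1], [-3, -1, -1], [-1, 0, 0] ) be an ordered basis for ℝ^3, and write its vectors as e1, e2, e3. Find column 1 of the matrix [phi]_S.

Compute phi(e1) = A e1 = [8, 2, 2] in standard coordinates.
Then write this in S-coordinates: solve for y in y_1 e1 + ... + y_3 e3 = [8, 2, 2].
This gives y = [0, -2, -2], which is column 1 of [phi]_S.

[0, -2, -2]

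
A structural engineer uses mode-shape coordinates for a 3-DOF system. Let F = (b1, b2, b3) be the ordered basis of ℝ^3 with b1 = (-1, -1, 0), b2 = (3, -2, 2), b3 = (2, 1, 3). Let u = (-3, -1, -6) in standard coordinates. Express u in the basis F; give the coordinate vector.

We seek scalars with c_1 b1 + ... + c_3 b3 = u; equivalently solve M c = u where the columns of M are b1, ..., b3.
Gaussian elimination on [M | u] yields c = (-1, 0, -2).
Check: -b1 + 0·b2 - 2b3 = (-3, -1, -6).

(-1, 0, -2)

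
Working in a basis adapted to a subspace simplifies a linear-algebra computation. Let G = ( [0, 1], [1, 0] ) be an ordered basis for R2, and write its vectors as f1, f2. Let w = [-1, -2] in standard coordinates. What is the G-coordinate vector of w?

[w]_G is the unique c with M c = w, where M has columns f1, f2.
System: 0c_1 + c_2 = -1, c_1 + 0c_2 = -2; solving gives c_1 = -2, c_2 = -1.
Check: -2f1 - f2 = [-1, -2].

[-2, -1]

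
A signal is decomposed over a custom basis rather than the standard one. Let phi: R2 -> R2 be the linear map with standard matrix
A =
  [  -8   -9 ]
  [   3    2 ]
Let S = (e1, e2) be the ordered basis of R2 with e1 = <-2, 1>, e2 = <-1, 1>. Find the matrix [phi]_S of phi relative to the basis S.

Let P have columns e1, e2. Then [phi]_S = P^(-1) A P.
Here det P = -1, so P^(-1) is integer; computing A P first and then P^(-1)(A P) gives [[-3, 2], [-1, -3]].

[[-3, 2], [-1, -3]]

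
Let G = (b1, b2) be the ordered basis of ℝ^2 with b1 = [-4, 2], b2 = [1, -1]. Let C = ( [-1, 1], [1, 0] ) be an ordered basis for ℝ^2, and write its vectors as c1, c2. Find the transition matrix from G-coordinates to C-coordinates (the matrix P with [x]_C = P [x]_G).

[[2, -1], [-2, 0]]

Take x = bj: its G-coordinates are the j-th standard unit vector, so P e_j — column j of P — equals [bj]_C.
b1 = 2c1 - 2c2, giving column 1 = [2, -2]; repeating for each j gives P = [[2, -1], [-2, 0]].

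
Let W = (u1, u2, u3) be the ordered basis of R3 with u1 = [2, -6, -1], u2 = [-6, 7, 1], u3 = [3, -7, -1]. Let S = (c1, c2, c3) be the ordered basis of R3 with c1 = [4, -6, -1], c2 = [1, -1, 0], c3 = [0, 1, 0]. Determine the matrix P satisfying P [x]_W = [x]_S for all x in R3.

[[1, -1, 1], [-2, -2, -1], [-2, -1, -2]]

Take x = uj: its W-coordinates are the j-th standard unit vector, so P e_j — column j of P — equals [uj]_S.
u1 = c1 - 2c2 - 2c3, giving column 1 = [1, -2, -2]; repeating for each j gives P = [[1, -1, 1], [-2, -2, -1], [-2, -1, -2]].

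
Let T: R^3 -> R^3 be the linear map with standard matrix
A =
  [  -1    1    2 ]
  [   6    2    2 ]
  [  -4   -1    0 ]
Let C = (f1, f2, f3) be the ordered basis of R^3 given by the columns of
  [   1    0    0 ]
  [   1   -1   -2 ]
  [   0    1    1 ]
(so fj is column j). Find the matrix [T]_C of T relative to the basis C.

[[0, 1, 0], [-2, 1, 2], [-3, 0, 0]]

The j-th column of [T]_C is [T(fj)]_C.
T(f1) = A f1 = [0, 8, -5] = 0·f1 - 2f2 - 3f3, so column 1 is [0, -2, -3].
Repeating for f2, f3 and assembling the columns gives [[0, 1, 0], [-2, 1, 2], [-3, 0, 0]].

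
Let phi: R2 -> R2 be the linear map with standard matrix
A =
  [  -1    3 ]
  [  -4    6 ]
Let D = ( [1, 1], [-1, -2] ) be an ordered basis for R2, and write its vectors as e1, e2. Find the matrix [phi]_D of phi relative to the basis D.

[[2, -2], [0, 3]]

With P the matrix whose columns are e1, e2, [phi]_D = P^(-1) A P.
Column by column: phi(e1) = A e1 = [2, 2]; its D-coordinates [2, 0] give column 1.
Continuing for each basis vector yields [phi]_D = [[2, -2], [0, 3]].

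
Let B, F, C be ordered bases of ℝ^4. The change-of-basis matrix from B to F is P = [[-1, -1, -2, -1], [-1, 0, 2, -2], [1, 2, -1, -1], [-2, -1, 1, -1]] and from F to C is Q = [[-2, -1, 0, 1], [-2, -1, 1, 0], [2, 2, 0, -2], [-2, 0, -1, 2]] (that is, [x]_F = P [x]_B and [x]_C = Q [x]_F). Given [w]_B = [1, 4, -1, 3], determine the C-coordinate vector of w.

First [w]_F = P [w]_B = [-6, -9, 7, -10].
Then [w]_C = Q [w]_F = [11, 28, -10, -15].

[11, 28, -10, -15]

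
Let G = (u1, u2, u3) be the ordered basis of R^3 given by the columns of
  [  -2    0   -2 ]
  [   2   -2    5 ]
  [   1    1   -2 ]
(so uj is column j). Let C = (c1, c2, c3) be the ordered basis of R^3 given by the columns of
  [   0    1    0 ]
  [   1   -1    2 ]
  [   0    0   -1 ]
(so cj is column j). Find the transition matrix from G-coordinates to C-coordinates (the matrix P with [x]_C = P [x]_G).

Take x = uj: its G-coordinates are the j-th standard unit vector, so P e_j — column j of P — equals [uj]_C.
u1 = 2c1 - 2c2 - c3, giving column 1 = [2, -2, -1]; repeating for each j gives P = [[2, 0, -1], [-2, 0, -2], [-1, -1, 2]].

[[2, 0, -1], [-2, 0, -2], [-1, -1, 2]]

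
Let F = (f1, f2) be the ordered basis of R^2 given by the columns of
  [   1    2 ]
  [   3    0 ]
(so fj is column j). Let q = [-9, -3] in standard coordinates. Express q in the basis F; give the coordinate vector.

[q]_F is the unique c with M c = q, where M has columns f1, f2.
System: c_1 + 2c_2 = -9, 3c_1 + 0c_2 = -3; solving gives c_1 = -1, c_2 = -4.
Check: -f1 - 4f2 = [-9, -3].

[-1, -4]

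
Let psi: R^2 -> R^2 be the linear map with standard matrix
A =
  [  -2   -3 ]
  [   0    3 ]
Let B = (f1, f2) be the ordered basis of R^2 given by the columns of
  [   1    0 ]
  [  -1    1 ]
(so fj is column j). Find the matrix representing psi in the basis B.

[[1, -3], [-2, 0]]

The j-th column of [psi]_B is [psi(fj)]_B.
psi(f1) = A f1 = <1, -3> = f1 - 2f2, so column 1 is <1, -2>.
Repeating for f2 and assembling the columns gives [[1, -3], [-2, 0]].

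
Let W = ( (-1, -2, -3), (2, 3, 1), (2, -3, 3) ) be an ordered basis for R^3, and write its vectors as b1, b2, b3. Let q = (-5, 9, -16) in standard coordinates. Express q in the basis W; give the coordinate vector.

Write q = c_1 b1 + ... + c_3 b3 and solve for the c_i.
Row-reducing the augmented matrix [M | q] gives c = (3, 2, -3).
Check: 3b1 + 2b2 - 3b3 = (-5, 9, -16).

(3, 2, -3)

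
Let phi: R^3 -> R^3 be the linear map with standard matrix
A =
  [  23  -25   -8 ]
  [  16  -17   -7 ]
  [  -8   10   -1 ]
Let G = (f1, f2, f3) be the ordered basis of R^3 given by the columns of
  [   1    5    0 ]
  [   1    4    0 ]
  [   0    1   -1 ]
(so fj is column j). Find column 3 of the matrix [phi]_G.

Column 3 of [phi]_G is the G-coordinate vector of phi(f3).
In standard coordinates phi(f3) = A f3 = (8, 7, 1).
Converting to G: (8, 7, 1) = 3f1 + f2 + 0·f3, so the coordinate vector is (3, 1, 0).

(3, 1, 0)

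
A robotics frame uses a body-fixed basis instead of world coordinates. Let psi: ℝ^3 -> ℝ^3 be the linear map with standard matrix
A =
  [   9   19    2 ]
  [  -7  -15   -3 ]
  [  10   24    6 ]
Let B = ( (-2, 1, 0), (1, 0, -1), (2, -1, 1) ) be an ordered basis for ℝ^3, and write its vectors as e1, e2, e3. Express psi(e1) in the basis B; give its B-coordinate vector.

(2, -1, 3)

Column 1 of [psi]_B is the B-coordinate vector of psi(e1).
In standard coordinates psi(e1) = A e1 = (1, -1, 4).
Converting to B: (1, -1, 4) = 2e1 - e2 + 3e3, so the coordinate vector is (2, -1, 3).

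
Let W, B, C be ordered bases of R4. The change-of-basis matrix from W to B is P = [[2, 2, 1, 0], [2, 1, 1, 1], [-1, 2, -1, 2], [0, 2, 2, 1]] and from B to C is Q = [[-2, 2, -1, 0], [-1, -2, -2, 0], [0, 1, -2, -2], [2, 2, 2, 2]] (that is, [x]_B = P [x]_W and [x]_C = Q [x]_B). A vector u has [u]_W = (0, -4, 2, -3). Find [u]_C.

First [u]_B = P [u]_W = (-6, -5, -16, -7).
Then [u]_C = Q [u]_B = (18, 48, 41, -68).

(18, 48, 41, -68)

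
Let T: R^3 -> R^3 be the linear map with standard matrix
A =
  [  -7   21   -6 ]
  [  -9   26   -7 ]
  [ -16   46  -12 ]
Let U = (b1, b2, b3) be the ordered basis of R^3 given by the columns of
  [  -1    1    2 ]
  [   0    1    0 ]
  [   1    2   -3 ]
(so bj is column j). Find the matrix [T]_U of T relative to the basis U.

[[3, 3, 1], [2, 3, 3], [1, 1, 1]]

With P the matrix whose columns are b1, ..., b3, [T]_U = P^(-1) A P.
Column by column: T(b1) = A b1 = (1, 2, 4); its U-coordinates (3, 2, 1) give column 1.
Continuing for each basis vector yields [T]_U = [[3, 3, 1], [2, 3, 3], [1, 1, 1]].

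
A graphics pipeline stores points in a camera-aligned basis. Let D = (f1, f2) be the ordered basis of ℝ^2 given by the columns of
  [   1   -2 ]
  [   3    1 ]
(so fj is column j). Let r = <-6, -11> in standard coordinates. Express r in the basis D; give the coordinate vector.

<-4, 1>

[r]_D is the unique c with M c = r, where M has columns f1, f2.
System: c_1 - 2c_2 = -6, 3c_1 + c_2 = -11; solving gives c_1 = -4, c_2 = 1.
Check: -4f1 + f2 = <-6, -11>.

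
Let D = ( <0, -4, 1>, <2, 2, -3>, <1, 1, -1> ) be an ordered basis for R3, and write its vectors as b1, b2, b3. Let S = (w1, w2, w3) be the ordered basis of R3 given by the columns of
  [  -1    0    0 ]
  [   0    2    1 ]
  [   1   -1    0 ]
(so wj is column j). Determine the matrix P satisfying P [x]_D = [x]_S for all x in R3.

[[0, -2, -1], [-1, 1, 0], [-2, 0, 1]]

Let M have columns bj and N have columns wj. Then for every x, N [x]_S = x = M [x]_D, so P = N^(-1) M.
Since det N = -1, N^(-1) has integer entries; multiplying gives P = [[0, -2, -1], [-1, 1, 0], [-2, 0, 1]].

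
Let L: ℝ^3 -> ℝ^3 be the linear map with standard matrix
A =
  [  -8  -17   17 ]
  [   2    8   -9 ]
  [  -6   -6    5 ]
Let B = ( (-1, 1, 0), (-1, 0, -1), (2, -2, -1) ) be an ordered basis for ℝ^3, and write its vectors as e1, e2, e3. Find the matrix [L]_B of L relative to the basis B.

Let P have columns e1, ..., e3. Then [L]_B = P^(-1) A P.
Here det P = -1, so P^(-1) is integer; computing A P first and then P^(-1)(A P) gives [[0, 1, 3], [3, 2, 2], [-3, -3, 3]].

[[0, 1, 3], [3, 2, 2], [-3, -3, 3]]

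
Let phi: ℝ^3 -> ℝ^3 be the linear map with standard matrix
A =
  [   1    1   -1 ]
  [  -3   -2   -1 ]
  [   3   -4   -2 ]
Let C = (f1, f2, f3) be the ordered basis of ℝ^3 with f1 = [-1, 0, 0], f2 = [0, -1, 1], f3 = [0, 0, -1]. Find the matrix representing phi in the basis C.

[[1, 2, -1], [-3, -1, -1], [0, -3, -3]]

The j-th column of [phi]_C is [phi(fj)]_C.
phi(f1) = A f1 = [-1, 3, -3] = f1 - 3f2 + 0·f3, so column 1 is [1, -3, 0].
Repeating for f2, f3 and assembling the columns gives [[1, 2, -1], [-3, -1, -1], [0, -3, -3]].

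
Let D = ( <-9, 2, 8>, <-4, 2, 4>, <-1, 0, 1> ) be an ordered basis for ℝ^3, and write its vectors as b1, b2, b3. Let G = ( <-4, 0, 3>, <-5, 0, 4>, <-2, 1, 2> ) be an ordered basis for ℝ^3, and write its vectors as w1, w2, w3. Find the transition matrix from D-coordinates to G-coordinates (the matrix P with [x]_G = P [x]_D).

[[0, 0, -1], [1, 0, 1], [2, 2, 0]]

Let M have columns bj and N have columns wj. Then for every x, N [x]_G = x = M [x]_D, so P = N^(-1) M.
Since det N = 1, N^(-1) has integer entries; multiplying gives P = [[0, 0, -1], [1, 0, 1], [2, 2, 0]].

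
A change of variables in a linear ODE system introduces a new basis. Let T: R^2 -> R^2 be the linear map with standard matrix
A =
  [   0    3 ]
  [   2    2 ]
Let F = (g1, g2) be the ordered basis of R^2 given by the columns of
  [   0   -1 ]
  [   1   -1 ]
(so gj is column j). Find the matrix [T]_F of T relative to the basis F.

With P the matrix whose columns are g1, g2, [T]_F = P^(-1) A P.
Column by column: T(g1) = A g1 = [3, 2]; its F-coordinates [-1, -3] give column 1.
Continuing for each basis vector yields [T]_F = [[-1, -1], [-3, 3]].

[[-1, -1], [-3, 3]]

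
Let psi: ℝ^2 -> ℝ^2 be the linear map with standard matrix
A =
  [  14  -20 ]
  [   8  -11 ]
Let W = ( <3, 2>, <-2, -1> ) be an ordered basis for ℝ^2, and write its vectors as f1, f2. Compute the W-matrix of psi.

[[2, -2], [2, 1]]

The j-th column of [psi]_W is [psi(fj)]_W.
psi(f1) = A f1 = <2, 2> = 2f1 + 2f2, so column 1 is <2, 2>.
Repeating for f2 and assembling the columns gives [[2, -2], [2, 1]].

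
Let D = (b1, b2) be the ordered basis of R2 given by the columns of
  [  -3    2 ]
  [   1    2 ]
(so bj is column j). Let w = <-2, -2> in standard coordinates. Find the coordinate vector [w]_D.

<0, -1>

[w]_D is the unique c with M c = w, where M has columns b1, b2.
System: -3c_1 + 2c_2 = -2, c_1 + 2c_2 = -2; solving gives c_1 = 0, c_2 = -1.
Check: 0·b1 - b2 = <-2, -2>.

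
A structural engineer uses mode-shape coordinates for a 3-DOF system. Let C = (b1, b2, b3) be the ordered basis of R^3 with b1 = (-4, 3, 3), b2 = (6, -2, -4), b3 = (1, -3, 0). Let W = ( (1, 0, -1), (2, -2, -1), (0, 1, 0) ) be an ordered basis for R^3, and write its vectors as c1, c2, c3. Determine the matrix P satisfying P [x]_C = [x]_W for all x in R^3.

Take x = bj: its C-coordinates are the j-th standard unit vector, so P e_j — column j of P — equals [bj]_W.
b1 = -2c1 - c2 + c3, giving column 1 = (-2, -1, 1); repeating for each j gives P = [[-2, 2, -1], [-1, 2, 1], [1, 2, -1]].

[[-2, 2, -1], [-1, 2, 1], [1, 2, -1]]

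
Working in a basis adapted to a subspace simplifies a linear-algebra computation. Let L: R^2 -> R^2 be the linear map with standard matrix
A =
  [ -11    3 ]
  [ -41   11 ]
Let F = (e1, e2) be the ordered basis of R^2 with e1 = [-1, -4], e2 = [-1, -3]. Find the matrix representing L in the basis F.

[[0, -2], [1, 0]]

The j-th column of [L]_F is [L(ej)]_F.
L(e1) = A e1 = [-1, -3] = 0·e1 + e2, so column 1 is [0, 1].
Repeating for e2 and assembling the columns gives [[0, -2], [1, 0]].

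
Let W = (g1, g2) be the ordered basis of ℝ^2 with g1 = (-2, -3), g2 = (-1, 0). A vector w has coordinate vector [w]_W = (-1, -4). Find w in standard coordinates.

By definition w = -g1 - 4g2.
Summing componentwise gives (6, 3).

(6, 3)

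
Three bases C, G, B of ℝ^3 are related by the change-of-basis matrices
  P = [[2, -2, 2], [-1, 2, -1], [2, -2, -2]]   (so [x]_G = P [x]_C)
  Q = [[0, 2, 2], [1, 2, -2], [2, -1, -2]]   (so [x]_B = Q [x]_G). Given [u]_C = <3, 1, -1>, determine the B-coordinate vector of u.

<12, -10, -8>

Apply P to get G-coordinates <2, 0, 6>, then Q to get B-coordinates.
The result is [u]_B = <12, -10, -8>.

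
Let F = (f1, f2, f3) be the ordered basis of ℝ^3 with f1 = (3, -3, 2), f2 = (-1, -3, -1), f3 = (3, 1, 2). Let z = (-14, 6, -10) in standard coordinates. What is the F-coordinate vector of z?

We seek scalars with c_1 f1 + ... + c_3 f3 = z; equivalently solve M c = z where the columns of M are f1, ..., f3.
Row-reducing the augmented matrix [M | z] gives c = (-4, 2, 0).
Check: -4f1 + 2f2 + 0·f3 = (-14, 6, -10).

(-4, 2, 0)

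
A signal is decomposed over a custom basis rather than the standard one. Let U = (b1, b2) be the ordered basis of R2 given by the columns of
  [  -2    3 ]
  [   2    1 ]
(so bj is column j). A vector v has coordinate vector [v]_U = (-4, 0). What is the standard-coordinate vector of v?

(8, -8)

By definition v = -4b1 + 0·b2.
Summing componentwise gives (8, -8).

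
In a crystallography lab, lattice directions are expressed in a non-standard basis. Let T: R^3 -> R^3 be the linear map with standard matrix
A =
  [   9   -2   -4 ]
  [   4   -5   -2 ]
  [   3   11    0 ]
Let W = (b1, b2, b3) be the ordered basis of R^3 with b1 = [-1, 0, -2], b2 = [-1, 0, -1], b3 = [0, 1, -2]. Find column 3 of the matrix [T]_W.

[-3, -3, -1]

Compute T(b3) = A b3 = [6, -1, 11] in standard coordinates.
Then write this in W-coordinates: solve for y in y_1 b1 + ... + y_3 b3 = [6, -1, 11].
This gives y = [-3, -3, -1], which is column 3 of [T]_W.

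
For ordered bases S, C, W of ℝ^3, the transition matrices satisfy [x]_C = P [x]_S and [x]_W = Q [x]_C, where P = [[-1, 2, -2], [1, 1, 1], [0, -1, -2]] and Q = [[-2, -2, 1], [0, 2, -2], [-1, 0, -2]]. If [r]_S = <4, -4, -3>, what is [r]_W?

<28, -26, -14>

First [r]_C = P [r]_S = <-6, -3, 10>.
Then [r]_W = Q [r]_C = <28, -26, -14>.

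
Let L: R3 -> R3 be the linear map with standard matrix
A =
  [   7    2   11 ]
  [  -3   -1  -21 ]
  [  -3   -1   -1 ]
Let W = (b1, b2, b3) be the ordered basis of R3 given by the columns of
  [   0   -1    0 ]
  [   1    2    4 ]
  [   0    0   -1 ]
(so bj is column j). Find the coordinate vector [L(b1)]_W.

Column 1 of [L]_W is the W-coordinate vector of L(b1).
In standard coordinates L(b1) = A b1 = (2, -1, -1).
Converting to W: (2, -1, -1) = -b1 - 2b2 + b3, so the coordinate vector is (-1, -2, 1).

(-1, -2, 1)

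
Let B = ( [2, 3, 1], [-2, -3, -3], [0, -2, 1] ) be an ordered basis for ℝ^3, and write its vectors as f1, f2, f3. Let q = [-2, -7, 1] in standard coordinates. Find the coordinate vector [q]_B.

[-1, 0, 2]

Write q = c_1 f1 + ... + c_3 f3 and solve for the c_i.
Solving this 3x3 system gives c = (-1, 0, 2).
Check: -f1 + 0·f2 + 2f3 = [-2, -7, 1].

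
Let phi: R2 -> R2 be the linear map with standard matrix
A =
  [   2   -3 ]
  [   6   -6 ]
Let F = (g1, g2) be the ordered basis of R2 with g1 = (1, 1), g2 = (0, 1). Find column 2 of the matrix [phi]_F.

(-3, -3)

Compute phi(g2) = A g2 = (-3, -6) in standard coordinates.
Then write this in F-coordinates: solve for y in y_1 g1 + y_2 g2 = (-3, -6).
This gives y = (-3, -3), which is column 2 of [phi]_F.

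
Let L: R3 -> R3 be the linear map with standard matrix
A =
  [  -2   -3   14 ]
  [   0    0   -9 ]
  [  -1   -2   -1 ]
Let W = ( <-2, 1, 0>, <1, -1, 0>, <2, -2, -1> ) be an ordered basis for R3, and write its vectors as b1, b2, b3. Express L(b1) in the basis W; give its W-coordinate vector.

Column 1 of [L]_W is the W-coordinate vector of L(b1).
In standard coordinates L(b1) = A b1 = <1, 0, 0>.
Converting to W: <1, 0, 0> = -b1 - b2 + 0·b3, so the coordinate vector is <-1, -1, 0>.

<-1, -1, 0>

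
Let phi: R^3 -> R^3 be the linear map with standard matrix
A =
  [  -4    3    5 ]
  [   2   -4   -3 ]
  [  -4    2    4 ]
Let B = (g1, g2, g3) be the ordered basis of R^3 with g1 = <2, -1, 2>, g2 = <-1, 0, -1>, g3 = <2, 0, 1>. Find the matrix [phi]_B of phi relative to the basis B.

The j-th column of [phi]_B is [phi(gj)]_B.
phi(g1) = A g1 = <-1, 2, -2> = -2g1 - g2 + g3, so column 1 is <-2, -1, 1>.
Repeating for g2, g3 and assembling the columns gives [[-2, -1, -1], [-1, -3, 3], [1, -1, 1]].

[[-2, -1, -1], [-1, -3, 3], [1, -1, 1]]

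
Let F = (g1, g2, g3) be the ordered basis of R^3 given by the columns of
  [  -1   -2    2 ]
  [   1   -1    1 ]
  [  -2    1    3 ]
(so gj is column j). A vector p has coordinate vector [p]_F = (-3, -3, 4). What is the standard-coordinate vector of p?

(17, 4, 15)

p = M [p]_F, where M has columns g1, ..., g3.
Carrying out the matrix-vector product, p = (17, 4, 15).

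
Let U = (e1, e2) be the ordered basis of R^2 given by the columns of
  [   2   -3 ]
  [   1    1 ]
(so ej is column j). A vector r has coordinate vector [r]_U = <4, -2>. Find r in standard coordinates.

<14, 2>

r = M [r]_U, where M has columns e1, e2.
Carrying out the matrix-vector product, r = <14, 2>.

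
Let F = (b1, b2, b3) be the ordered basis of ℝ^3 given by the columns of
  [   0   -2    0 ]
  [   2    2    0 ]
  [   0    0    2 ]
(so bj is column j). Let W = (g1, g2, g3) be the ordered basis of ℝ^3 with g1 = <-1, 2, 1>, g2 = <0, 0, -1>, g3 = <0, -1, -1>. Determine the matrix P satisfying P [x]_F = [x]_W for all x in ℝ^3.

[[0, 2, 0], [2, 0, -2], [-2, 2, 0]]

Let M have columns bj and N have columns gj. Then for every x, N [x]_W = x = M [x]_F, so P = N^(-1) M.
Since det N = 1, N^(-1) has integer entries; multiplying gives P = [[0, 2, 0], [2, 0, -2], [-2, 2, 0]].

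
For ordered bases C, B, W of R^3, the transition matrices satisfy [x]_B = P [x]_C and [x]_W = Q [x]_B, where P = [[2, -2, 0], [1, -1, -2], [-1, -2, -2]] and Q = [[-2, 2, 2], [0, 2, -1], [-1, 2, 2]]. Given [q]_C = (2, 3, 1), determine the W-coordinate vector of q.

Apply P to get B-coordinates (-2, -3, -10), then Q to get W-coordinates.
The result is [q]_W = (-22, 4, -24).

(-22, 4, -24)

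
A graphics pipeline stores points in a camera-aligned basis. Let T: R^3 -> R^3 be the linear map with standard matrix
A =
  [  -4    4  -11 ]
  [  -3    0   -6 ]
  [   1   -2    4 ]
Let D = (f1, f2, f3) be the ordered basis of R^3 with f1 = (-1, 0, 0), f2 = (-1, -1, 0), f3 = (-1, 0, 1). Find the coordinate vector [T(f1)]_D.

(0, -3, -1)

Column 1 of [T]_D is the D-coordinate vector of T(f1).
In standard coordinates T(f1) = A f1 = (4, 3, -1).
Converting to D: (4, 3, -1) = 0·f1 - 3f2 - f3, so the coordinate vector is (0, -3, -1).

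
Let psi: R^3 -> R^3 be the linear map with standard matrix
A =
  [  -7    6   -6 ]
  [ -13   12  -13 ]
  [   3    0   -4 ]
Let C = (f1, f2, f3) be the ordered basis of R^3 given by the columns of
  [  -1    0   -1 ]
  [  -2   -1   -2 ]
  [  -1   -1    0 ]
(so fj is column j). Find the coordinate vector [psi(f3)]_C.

Column 3 of [psi]_C is the C-coordinate vector of psi(f3).
In standard coordinates psi(f3) = A f3 = <-5, -11, -3>.
Converting to C: <-5, -11, -3> = 2f1 + f2 + 3f3, so the coordinate vector is <2, 1, 3>.

<2, 1, 3>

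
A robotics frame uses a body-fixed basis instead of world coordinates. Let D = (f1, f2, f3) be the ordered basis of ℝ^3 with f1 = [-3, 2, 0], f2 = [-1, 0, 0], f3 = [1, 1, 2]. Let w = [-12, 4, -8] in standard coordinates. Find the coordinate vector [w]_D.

[w]_D is the unique c with M c = w, where M has columns f1, ..., f3.
Row-reducing the augmented matrix [M | w] gives c = (4, -4, -4).
Check: 4f1 - 4f2 - 4f3 = [-12, 4, -8].

[4, -4, -4]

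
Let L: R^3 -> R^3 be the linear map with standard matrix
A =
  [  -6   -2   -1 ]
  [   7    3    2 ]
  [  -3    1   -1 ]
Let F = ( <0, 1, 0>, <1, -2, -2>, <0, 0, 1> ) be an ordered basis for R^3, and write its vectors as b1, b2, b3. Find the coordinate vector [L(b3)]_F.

<0, -1, -3>

Compute L(b3) = A b3 = <-1, 2, -1> in standard coordinates.
Then write this in F-coordinates: solve for y in y_1 b1 + ... + y_3 b3 = <-1, 2, -1>.
This gives y = <0, -1, -3>, which is column 3 of [L]_F.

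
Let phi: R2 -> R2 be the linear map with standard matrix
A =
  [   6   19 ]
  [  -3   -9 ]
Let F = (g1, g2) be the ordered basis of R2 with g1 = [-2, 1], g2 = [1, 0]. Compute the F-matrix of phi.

[[-3, -3], [1, 0]]

Let P have columns g1, g2. Then [phi]_F = P^(-1) A P.
Here det P = -1, so P^(-1) is integer; computing A P first and then P^(-1)(A P) gives [[-3, -3], [1, 0]].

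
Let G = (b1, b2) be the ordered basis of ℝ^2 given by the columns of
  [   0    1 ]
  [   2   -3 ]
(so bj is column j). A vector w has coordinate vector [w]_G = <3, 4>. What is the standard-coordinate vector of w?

The coordinates say w = 3b1 + 4b2; adding the scaled basis vectors gives <4, -6>.

<4, -6>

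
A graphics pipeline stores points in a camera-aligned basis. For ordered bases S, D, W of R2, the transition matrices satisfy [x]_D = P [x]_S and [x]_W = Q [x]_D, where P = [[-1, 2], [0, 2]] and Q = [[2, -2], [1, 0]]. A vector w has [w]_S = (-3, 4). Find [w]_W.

Apply P to get D-coordinates (11, 8), then Q to get W-coordinates.
The result is [w]_W = (6, 11).

(6, 11)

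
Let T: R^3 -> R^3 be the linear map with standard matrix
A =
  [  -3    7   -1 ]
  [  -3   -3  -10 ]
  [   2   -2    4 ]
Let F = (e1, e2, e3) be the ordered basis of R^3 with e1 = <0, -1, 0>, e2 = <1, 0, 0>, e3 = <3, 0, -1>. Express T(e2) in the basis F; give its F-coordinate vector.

Compute T(e2) = A e2 = <-3, -3, 2> in standard coordinates.
Then write this in F-coordinates: solve for y in y_1 e1 + ... + y_3 e3 = <-3, -3, 2>.
This gives y = <3, 3, -2>, which is column 2 of [T]_F.

<3, 3, -2>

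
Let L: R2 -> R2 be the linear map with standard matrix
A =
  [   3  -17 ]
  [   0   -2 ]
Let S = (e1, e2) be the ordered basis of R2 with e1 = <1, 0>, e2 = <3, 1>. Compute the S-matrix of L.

The j-th column of [L]_S is [L(ej)]_S.
L(e1) = A e1 = <3, 0> = 3e1 + 0·e2, so column 1 is <3, 0>.
Repeating for e2 and assembling the columns gives [[3, -2], [0, -2]].

[[3, -2], [0, -2]]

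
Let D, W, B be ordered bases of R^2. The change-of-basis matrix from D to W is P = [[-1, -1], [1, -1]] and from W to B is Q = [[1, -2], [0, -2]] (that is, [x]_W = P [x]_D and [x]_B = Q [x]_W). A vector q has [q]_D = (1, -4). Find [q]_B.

Apply P to get W-coordinates (3, 5), then Q to get B-coordinates.
The result is [q]_B = (-7, -10).

(-7, -10)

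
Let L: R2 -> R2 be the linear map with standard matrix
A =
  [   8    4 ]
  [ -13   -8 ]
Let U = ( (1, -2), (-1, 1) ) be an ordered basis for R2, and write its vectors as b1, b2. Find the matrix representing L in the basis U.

[[-3, -1], [-3, 3]]

Let P have columns b1, b2. Then [L]_U = P^(-1) A P.
Here det P = -1, so P^(-1) is integer; computing A P first and then P^(-1)(A P) gives [[-3, -1], [-3, 3]].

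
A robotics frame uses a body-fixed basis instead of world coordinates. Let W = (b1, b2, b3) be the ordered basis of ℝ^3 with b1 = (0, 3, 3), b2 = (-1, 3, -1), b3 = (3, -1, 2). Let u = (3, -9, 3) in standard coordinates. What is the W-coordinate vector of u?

[u]_W is the unique c with M c = u, where M has columns b1, ..., b3.
Row-reducing the augmented matrix [M | u] gives c = (0, -3, 0).
Check: 0·b1 - 3b2 + 0·b3 = (3, -9, 3).

(0, -3, 0)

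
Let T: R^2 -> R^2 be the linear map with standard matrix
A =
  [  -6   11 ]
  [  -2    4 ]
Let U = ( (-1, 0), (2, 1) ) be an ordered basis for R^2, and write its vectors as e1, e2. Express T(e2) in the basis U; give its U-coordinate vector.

(1, 0)

Column 2 of [T]_U is the U-coordinate vector of T(e2).
In standard coordinates T(e2) = A e2 = (-1, 0).
Converting to U: (-1, 0) = e1 + 0·e2, so the coordinate vector is (1, 0).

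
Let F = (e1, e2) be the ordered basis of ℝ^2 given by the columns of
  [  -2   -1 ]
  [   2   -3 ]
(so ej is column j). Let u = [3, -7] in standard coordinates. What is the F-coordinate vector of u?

Write u = c_1 e1 + c_2 e2 and solve for the c_i.
System: -2c_1 - c_2 = 3, 2c_1 - 3c_2 = -7; solving gives c_1 = -2, c_2 = 1.
Check: -2e1 + e2 = [3, -7].

[-2, 1]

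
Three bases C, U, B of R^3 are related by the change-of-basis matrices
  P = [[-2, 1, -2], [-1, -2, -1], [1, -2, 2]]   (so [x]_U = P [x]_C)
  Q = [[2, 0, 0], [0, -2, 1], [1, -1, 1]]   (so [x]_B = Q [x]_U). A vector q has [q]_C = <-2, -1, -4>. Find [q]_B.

<22, -24, -5>

First [q]_U = P [q]_C = <11, 8, -8>.
Then [q]_B = Q [q]_U = <22, -24, -5>.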